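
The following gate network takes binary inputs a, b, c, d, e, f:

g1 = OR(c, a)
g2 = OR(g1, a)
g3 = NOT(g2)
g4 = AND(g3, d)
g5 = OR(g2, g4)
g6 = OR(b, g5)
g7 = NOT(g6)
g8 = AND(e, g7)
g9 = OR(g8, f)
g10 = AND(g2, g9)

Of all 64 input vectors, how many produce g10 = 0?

40

g10 = AND(g2, g9) must be 0, so at least one of g2, g9 is 0.
Enumerating the 64 input combinations, 40 give g10 = 0 and 24 give g10 = 1.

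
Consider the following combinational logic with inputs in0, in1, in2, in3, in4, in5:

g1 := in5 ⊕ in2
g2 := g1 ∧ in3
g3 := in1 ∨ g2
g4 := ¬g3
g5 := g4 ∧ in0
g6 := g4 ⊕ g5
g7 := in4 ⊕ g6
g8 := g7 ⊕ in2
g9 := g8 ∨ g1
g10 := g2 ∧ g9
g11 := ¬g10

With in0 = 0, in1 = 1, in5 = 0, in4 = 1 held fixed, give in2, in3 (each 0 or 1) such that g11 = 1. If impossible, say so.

Check with in0 = 0, in1 = 1, in5 = 0, in4 = 1 and in2=0, in3=0:
g1 = in5 ⊕ in2 = 0 ⊕ 0 = 0
g2 = g1 ∧ in3 = 0 ∧ 0 = 0
g3 = in1 ∨ g2 = 1 ∨ 0 = 1
g4 = ¬g3 = ¬1 = 0
g5 = g4 ∧ in0 = 0 ∧ 0 = 0
g6 = g4 ⊕ g5 = 0 ⊕ 0 = 0
g7 = in4 ⊕ g6 = 1 ⊕ 0 = 1
g8 = g7 ⊕ in2 = 1 ⊕ 0 = 1
g9 = g8 ∨ g1 = 1 ∨ 0 = 1
g10 = g2 ∧ g9 = 0 ∧ 1 = 0
g11 = ¬g10 = ¬0 = 1
So g11 = 1.

in2=0 in3=0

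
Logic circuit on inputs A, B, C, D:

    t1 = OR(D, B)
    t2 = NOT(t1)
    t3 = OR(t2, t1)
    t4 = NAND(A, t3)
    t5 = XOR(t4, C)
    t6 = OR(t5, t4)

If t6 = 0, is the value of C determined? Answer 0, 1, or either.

0

t6 = OR(t5, t4) must be 0, so both t5 = 0 and t4 = 0.
Every assignment with t6 = 0 has C = 0; there are 4 such assignment(s).
  A=1, B=0, C=0, D=0
  A=1, B=0, C=0, D=1
  A=1, B=1, C=0, D=0
  A=1, B=1, C=0, D=1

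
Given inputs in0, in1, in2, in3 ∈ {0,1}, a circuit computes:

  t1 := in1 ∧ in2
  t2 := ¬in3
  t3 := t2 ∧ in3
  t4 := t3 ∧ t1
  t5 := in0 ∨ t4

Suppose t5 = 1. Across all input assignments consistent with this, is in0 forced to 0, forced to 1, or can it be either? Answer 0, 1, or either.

t5 = in0 ∨ t4 must be 1, so at least one of in0, t4 is 1.
Every assignment with t5 = 1 has in0 = 1; there are 8 such assignment(s).

1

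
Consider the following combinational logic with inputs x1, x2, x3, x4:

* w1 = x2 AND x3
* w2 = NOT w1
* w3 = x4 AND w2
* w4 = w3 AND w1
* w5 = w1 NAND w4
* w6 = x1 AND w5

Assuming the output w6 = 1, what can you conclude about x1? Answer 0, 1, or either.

1

w6 = x1 AND w5 must be 1, so both x1 = 1 and w5 = 1.
Every assignment with w6 = 1 has x1 = 1; there are 8 such assignment(s).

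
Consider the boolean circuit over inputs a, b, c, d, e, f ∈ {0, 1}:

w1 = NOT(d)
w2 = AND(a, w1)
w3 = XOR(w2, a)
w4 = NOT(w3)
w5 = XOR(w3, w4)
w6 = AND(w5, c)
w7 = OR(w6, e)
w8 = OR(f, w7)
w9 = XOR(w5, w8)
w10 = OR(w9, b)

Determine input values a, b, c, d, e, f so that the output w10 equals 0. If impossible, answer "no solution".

w10 = OR(w9, b) must be 0, so both w9 = 0 and b = 0.
w9 = XOR(w5, w8) must be 0, so w5 and w8 are equal.
Check with a=1, b=0, c=0, d=1, e=1, f=0:
w1 = NOT(d) = NOT 1 = 0
w2 = AND(a, w1) = AND(1, 0) = 0
w3 = XOR(w2, a) = XOR(0, 1) = 1
w4 = NOT(w3) = NOT 1 = 0
w5 = XOR(w3, w4) = XOR(1, 0) = 1
w6 = AND(w5, c) = AND(1, 0) = 0
w7 = OR(w6, e) = OR(0, 1) = 1
w8 = OR(f, w7) = OR(0, 1) = 1
w9 = XOR(w5, w8) = XOR(1, 1) = 0
w10 = OR(w9, b) = OR(0, 0) = 0
So w10 = 0 as required.

a=1, b=0, c=0, d=1, e=1, f=0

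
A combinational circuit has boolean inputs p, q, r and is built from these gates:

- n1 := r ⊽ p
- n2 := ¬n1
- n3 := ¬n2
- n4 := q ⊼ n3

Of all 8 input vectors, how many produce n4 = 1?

7

n4 = q ⊼ n3 must be 1, so at least one of q, n3 is 0.
Enumerating the 8 input combinations, 7 give n4 = 1 and 1 give n4 = 0.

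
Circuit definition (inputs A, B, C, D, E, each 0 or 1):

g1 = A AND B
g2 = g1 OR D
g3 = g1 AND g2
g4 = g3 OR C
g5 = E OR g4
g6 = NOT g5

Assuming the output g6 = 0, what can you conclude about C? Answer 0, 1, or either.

Both values of C occur among assignments with g6 = 0:
  C=0: A=0, B=0, C=0, D=0, E=1
  C=1: A=0, B=0, C=1, D=0, E=0

either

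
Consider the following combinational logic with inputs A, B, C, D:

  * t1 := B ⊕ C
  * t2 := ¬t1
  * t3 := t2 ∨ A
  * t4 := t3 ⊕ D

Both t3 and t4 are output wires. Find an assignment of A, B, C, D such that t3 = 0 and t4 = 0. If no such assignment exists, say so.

A=0, B=1, C=0, D=0

Check with A=0, B=1, C=0, D=0:
t1 = B ⊕ C = 1 ⊕ 0 = 1
t2 = ¬t1 = ¬1 = 0
t3 = t2 ∨ A = 0 ∨ 0 = 0
t4 = t3 ⊕ D = 0 ⊕ 0 = 0
So t3 = 0 and t4 = 0.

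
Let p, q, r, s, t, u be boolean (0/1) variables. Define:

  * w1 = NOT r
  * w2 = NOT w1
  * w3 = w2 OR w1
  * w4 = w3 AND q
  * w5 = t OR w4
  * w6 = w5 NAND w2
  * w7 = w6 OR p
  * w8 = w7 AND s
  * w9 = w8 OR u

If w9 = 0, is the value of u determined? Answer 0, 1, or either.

w9 = w8 OR u must be 0, so both w8 = 0 and u = 0.
Every assignment with w9 = 0 has u = 0; there are 19 such assignment(s).

0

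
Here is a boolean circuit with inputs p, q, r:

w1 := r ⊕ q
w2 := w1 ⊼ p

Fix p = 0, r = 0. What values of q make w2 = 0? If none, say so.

no solution exists

With p = 0, r = 0 fixed, none of the 2 settings of q give w2 = 0.
For example, with q=0:
w1 = r ⊕ q = 0 ⊕ 0 = 0
w2 = w1 ⊼ p = 0 ⊼ 0 = 1
giving w2 = 1 ≠ 0.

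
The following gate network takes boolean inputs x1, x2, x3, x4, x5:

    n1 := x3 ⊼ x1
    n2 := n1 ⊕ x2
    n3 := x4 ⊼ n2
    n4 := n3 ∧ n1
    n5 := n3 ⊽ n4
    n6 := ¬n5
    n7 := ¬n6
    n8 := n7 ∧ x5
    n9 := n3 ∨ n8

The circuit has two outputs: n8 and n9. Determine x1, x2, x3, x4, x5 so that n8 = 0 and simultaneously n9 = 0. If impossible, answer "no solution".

x1=0, x2=0, x3=1, x4=1, x5=0

Check with x1=0, x2=0, x3=1, x4=1, x5=0:
n1 = x3 ⊼ x1 = 1 ⊼ 0 = 1
n2 = n1 ⊕ x2 = 1 ⊕ 0 = 1
n3 = x4 ⊼ n2 = 1 ⊼ 1 = 0
n4 = n3 ∧ n1 = 0 ∧ 1 = 0
n5 = n3 ⊽ n4 = 0 ⊽ 0 = 1
n6 = ¬n5 = ¬1 = 0
n7 = ¬n6 = ¬0 = 1
n8 = n7 ∧ x5 = 1 ∧ 0 = 0
n9 = n3 ∨ n8 = 0 ∨ 0 = 0
So n8 = 0 and n9 = 0.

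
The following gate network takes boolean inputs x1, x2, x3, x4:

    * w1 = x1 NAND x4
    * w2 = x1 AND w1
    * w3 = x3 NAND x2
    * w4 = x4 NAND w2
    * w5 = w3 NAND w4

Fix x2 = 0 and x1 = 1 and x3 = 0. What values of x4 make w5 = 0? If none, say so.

Check with x2 = 0 and x1 = 1 and x3 = 0 and x4=0:
w1 = x1 NAND x4 = 1 NAND 0 = 1
w2 = x1 AND w1 = 1 AND 1 = 1
w3 = x3 NAND x2 = 0 NAND 0 = 1
w4 = x4 NAND w2 = 0 NAND 1 = 1
w5 = w3 NAND w4 = 1 NAND 1 = 0
So w5 = 0.

x4=0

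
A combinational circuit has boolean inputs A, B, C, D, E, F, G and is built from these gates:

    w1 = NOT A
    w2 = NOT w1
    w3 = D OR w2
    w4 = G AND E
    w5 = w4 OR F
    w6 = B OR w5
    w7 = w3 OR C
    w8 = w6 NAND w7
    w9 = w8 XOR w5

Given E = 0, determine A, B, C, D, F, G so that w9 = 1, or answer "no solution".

Check with E = 0 and A=0, B=1, C=0, D=1, F=1, G=0:
w1 = NOT A = NOT 0 = 1
w2 = NOT w1 = NOT 1 = 0
w3 = D OR w2 = 1 OR 0 = 1
w4 = G AND E = 0 AND 0 = 0
w5 = w4 OR F = 0 OR 1 = 1
w6 = B OR w5 = 1 OR 1 = 1
w7 = w3 OR C = 1 OR 0 = 1
w8 = w6 NAND w7 = 1 NAND 1 = 0
w9 = w8 XOR w5 = 0 XOR 1 = 1
So w9 = 1.

A=0 B=1 C=0 D=1 F=1 G=0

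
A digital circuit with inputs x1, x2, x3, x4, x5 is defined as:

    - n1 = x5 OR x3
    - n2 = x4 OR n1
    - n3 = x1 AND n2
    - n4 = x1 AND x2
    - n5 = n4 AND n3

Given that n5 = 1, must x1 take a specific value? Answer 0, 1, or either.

n5 = n4 AND n3 must be 1, so both n4 = 1 and n3 = 1.
n4 = x1 AND x2 must be 1, so both x1 = 1 and x2 = 1.
n3 = x1 AND n2 must be 1, so both x1 = 1 and n2 = 1.
Every assignment with n5 = 1 has x1 = 1; there are 7 such assignment(s).

1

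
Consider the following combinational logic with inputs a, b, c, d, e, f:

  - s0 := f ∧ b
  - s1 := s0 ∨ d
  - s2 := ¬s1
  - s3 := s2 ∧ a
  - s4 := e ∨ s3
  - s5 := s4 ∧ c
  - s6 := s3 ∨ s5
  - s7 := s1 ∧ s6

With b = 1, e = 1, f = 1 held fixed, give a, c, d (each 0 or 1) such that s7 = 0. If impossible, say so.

a=0, c=0, d=0

Check with b = 1, e = 1, f = 1 and a=0, c=0, d=0:
s0 = f ∧ b = 1 ∧ 1 = 1
s1 = s0 ∨ d = 1 ∨ 0 = 1
s2 = ¬s1 = ¬1 = 0
s3 = s2 ∧ a = 0 ∧ 0 = 0
s4 = e ∨ s3 = 1 ∨ 0 = 1
s5 = s4 ∧ c = 1 ∧ 0 = 0
s6 = s3 ∨ s5 = 0 ∨ 0 = 0
s7 = s1 ∧ s6 = 1 ∧ 0 = 0
So s7 = 0.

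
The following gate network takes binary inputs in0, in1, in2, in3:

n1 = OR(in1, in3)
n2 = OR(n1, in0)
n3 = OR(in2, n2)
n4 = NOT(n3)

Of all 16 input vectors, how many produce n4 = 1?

n4 = NOT(n3) must be 1, so n3 = 0.
n3 = OR(in2, n2) must be 0, so both in2 = 0 and n2 = 0.
n2 = OR(n1, in0) must be 0, so both n1 = 0 and in0 = 0.
Satisfying assignments:
  in0=0, in1=0, in2=0, in3=0

1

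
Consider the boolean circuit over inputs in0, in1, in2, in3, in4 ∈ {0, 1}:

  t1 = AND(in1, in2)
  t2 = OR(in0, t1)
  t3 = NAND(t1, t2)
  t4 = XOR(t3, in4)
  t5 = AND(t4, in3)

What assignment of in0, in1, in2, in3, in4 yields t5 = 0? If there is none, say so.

in0=0 in1=1 in2=1 in3=0 in4=0

t5 = AND(t4, in3) must be 0, so at least one of t4, in3 is 0.
Check with in0=0 in1=1 in2=1 in3=0 in4=0:
t1 = AND(in1, in2) = AND(1, 1) = 1
t2 = OR(in0, t1) = OR(0, 1) = 1
t3 = NAND(t1, t2) = NAND(1, 1) = 0
t4 = XOR(t3, in4) = XOR(0, 0) = 0
t5 = AND(t4, in3) = AND(0, 0) = 0
So t5 = 0 as required.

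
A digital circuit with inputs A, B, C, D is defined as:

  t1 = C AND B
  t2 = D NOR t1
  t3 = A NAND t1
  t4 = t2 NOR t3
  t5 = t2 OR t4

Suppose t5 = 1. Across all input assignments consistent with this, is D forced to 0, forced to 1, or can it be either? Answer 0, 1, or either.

either

Both values of D occur among assignments with t5 = 1:
  D=0: A=0, B=0, C=0, D=0
  D=1: A=1, B=1, C=1, D=1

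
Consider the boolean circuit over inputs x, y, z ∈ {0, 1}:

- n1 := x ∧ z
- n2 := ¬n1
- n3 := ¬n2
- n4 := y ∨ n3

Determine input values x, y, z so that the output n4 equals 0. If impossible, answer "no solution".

n4 = y ∨ n3 must be 0, so both y = 0 and n3 = 0.
n3 = ¬n2 must be 0, so n2 = 1.
n2 = ¬n1 must be 1, so n1 = 0.
Check with x=1, y=0, z=0:
n1 = x ∧ z = 1 ∧ 0 = 0
n2 = ¬n1 = ¬0 = 1
n3 = ¬n2 = ¬1 = 0
n4 = y ∨ n3 = 0 ∨ 0 = 0
So n4 = 0 as required.

x=1, y=0, z=0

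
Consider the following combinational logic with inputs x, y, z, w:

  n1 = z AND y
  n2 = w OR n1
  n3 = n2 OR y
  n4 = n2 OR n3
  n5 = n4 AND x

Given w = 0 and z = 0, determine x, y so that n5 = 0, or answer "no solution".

x=0 y=0

n5 = n4 AND x must be 0, so at least one of n4, x is 0.
Check with w = 0 and z = 0 and x=0, y=0:
n1 = z AND y = 0 AND 0 = 0
n2 = w OR n1 = 0 OR 0 = 0
n3 = n2 OR y = 0 OR 0 = 0
n4 = n2 OR n3 = 0 OR 0 = 0
n5 = n4 AND x = 0 AND 0 = 0
So n5 = 0.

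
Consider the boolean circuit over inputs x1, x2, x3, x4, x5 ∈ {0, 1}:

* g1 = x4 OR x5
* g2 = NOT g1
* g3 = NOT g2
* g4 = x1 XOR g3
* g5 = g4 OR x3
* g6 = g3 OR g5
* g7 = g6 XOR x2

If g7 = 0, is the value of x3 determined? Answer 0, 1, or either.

either

Both values of x3 occur among assignments with g7 = 0:
  x3=0: x1=0, x2=0, x3=0, x4=0, x5=0
  x3=1: x1=0, x2=1, x3=1, x4=0, x5=0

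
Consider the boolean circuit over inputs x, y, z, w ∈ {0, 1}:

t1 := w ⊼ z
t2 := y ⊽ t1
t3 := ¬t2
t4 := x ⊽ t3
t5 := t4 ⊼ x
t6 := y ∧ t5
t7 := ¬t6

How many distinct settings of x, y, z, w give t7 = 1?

8

t7 = ¬t6 must be 1, so t6 = 0.
t6 = y ∧ t5 must be 0, so at least one of y, t5 is 0.
Enumerating the 16 input combinations, 8 give t7 = 1 and 8 give t7 = 0.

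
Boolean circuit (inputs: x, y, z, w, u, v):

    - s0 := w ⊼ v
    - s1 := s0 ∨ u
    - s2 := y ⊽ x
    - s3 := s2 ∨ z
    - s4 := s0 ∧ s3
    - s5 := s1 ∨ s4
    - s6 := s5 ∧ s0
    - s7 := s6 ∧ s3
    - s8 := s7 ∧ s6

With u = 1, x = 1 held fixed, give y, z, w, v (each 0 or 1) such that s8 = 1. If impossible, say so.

Check with u = 1, x = 1 and y=1, z=1, w=0, v=1:
s0 = w ⊼ v = 0 ⊼ 1 = 1
s1 = s0 ∨ u = 1 ∨ 1 = 1
s2 = y ⊽ x = 1 ⊽ 1 = 0
s3 = s2 ∨ z = 0 ∨ 1 = 1
s4 = s0 ∧ s3 = 1 ∧ 1 = 1
s5 = s1 ∨ s4 = 1 ∨ 1 = 1
s6 = s5 ∧ s0 = 1 ∧ 1 = 1
s7 = s6 ∧ s3 = 1 ∧ 1 = 1
s8 = s7 ∧ s6 = 1 ∧ 1 = 1
So s8 = 1.

y=1, z=1, w=0, v=1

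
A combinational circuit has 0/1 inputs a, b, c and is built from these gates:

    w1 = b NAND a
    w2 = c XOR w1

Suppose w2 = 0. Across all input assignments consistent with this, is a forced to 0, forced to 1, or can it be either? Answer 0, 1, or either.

either

Both values of a occur among assignments with w2 = 0:
  a=0: a=0, b=0, c=1
  a=1: a=1, b=0, c=1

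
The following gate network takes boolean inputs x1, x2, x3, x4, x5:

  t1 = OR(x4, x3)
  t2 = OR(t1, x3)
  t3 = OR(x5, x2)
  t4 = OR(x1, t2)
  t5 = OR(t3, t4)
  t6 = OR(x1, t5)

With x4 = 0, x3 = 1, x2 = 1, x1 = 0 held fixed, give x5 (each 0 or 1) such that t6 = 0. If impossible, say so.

no solution exists

With x4 = 0, x3 = 1, x2 = 1, x1 = 0 fixed, none of the 2 settings of x5 give t6 = 0.
For example, with x5=1:
t1 = OR(x4, x3) = OR(0, 1) = 1
t2 = OR(t1, x3) = OR(1, 1) = 1
t3 = OR(x5, x2) = OR(1, 1) = 1
t4 = OR(x1, t2) = OR(0, 1) = 1
t5 = OR(t3, t4) = OR(1, 1) = 1
t6 = OR(x1, t5) = OR(0, 1) = 1
giving t6 = 1 ≠ 0.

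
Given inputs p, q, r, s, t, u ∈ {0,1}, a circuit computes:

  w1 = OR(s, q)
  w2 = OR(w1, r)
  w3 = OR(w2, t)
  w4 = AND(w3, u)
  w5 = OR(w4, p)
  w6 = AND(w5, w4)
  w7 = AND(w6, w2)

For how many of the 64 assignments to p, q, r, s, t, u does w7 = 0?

36

w7 = AND(w6, w2) must be 0, so at least one of w6, w2 is 0.
Enumerating the 64 input combinations, 36 give w7 = 0 and 28 give w7 = 1.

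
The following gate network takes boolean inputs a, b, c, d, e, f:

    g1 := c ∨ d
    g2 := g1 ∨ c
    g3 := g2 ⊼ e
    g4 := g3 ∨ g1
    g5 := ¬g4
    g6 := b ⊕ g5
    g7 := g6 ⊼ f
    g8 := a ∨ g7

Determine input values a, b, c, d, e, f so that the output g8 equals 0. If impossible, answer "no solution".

g8 = a ∨ g7 must be 0, so both a = 0 and g7 = 0.
g7 = g6 ⊼ f must be 0, so both g6 = 1 and f = 1.
Check with a=0, b=1, c=1, d=1, e=1, f=1:
g1 = c ∨ d = 1 ∨ 1 = 1
g2 = g1 ∨ c = 1 ∨ 1 = 1
g3 = g2 ⊼ e = 1 ⊼ 1 = 0
g4 = g3 ∨ g1 = 0 ∨ 1 = 1
g5 = ¬g4 = ¬1 = 0
g6 = b ⊕ g5 = 1 ⊕ 0 = 1
g7 = g6 ⊼ f = 1 ⊼ 1 = 0
g8 = a ∨ g7 = 0 ∨ 0 = 0
So g8 = 0 as required.

a=0, b=1, c=1, d=1, e=1, f=1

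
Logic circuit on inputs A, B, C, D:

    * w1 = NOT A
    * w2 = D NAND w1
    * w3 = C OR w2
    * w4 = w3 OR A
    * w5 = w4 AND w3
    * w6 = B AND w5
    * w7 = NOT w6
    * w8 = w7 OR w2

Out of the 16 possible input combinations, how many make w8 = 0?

w8 = w7 OR w2 must be 0, so both w7 = 0 and w2 = 0.
Satisfying assignments:
  A=0, B=1, C=1, D=1

1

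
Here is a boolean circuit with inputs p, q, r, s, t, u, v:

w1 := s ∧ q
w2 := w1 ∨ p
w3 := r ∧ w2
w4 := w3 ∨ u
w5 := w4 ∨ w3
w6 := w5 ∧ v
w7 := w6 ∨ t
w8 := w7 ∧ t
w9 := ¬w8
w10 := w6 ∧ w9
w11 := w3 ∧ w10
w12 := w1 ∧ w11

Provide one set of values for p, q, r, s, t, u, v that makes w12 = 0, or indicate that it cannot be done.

p=1, q=0, r=1, s=1, t=0, u=1, v=0

w12 = w1 ∧ w11 must be 0, so at least one of w1, w11 is 0.
Check with p=1, q=0, r=1, s=1, t=0, u=1, v=0:
w1 = s ∧ q = 1 ∧ 0 = 0
w2 = w1 ∨ p = 0 ∨ 1 = 1
w3 = r ∧ w2 = 1 ∧ 1 = 1
w4 = w3 ∨ u = 1 ∨ 1 = 1
w5 = w4 ∨ w3 = 1 ∨ 1 = 1
w6 = w5 ∧ v = 1 ∧ 0 = 0
w7 = w6 ∨ t = 0 ∨ 0 = 0
w8 = w7 ∧ t = 0 ∧ 0 = 0
w9 = ¬w8 = ¬0 = 1
w10 = w6 ∧ w9 = 0 ∧ 1 = 0
w11 = w3 ∧ w10 = 1 ∧ 0 = 0
w12 = w1 ∧ w11 = 0 ∧ 0 = 0
So w12 = 0 as required.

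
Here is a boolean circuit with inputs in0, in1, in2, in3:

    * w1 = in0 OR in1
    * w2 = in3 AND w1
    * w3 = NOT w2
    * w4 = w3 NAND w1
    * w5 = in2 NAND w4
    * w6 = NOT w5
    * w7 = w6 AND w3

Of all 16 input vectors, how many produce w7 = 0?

14

w7 = w6 AND w3 must be 0, so at least one of w6, w3 is 0.
Enumerating the 16 input combinations, 14 give w7 = 0 and 2 give w7 = 1.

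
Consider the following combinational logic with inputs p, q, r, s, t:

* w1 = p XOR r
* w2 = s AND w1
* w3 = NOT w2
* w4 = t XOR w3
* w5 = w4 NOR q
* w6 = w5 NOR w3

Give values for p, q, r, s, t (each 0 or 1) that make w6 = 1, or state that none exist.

p=1, q=1, r=0, s=1, t=0

Check with p=1, q=1, r=0, s=1, t=0:
w1 = p XOR r = 1 XOR 0 = 1
w2 = s AND w1 = 1 AND 1 = 1
w3 = NOT w2 = NOT 1 = 0
w4 = t XOR w3 = 0 XOR 0 = 0
w5 = w4 NOR q = 0 NOR 1 = 0
w6 = w5 NOR w3 = 0 NOR 0 = 1
So w6 = 1 as required.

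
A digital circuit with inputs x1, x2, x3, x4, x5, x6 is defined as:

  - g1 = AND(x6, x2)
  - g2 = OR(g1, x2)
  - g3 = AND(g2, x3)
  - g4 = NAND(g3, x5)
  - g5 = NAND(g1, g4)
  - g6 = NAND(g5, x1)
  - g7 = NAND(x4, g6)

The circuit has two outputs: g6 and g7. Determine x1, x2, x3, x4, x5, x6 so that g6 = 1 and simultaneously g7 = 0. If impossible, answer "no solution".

x1=0, x2=1, x3=1, x4=1, x5=1, x6=1

Check with x1=0, x2=1, x3=1, x4=1, x5=1, x6=1:
g1 = AND(x6, x2) = AND(1, 1) = 1
g2 = OR(g1, x2) = OR(1, 1) = 1
g3 = AND(g2, x3) = AND(1, 1) = 1
g4 = NAND(g3, x5) = NAND(1, 1) = 0
g5 = NAND(g1, g4) = NAND(1, 0) = 1
g6 = NAND(g5, x1) = NAND(1, 0) = 1
g7 = NAND(x4, g6) = NAND(1, 1) = 0
So g6 = 1 and g7 = 0.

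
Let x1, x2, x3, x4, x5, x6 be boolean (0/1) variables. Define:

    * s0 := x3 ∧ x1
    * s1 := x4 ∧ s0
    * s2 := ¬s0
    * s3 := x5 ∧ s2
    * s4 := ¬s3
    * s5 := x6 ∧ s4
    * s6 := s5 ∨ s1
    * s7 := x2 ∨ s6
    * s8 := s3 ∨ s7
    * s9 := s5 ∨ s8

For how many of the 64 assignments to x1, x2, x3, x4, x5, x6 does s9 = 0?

8

s9 = s5 ∨ s8 must be 0, so both s5 = 0 and s8 = 0.
s5 = x6 ∧ s4 must be 0, so at least one of x6, s4 is 0.
Enumerating the 64 input combinations, 8 give s9 = 0 and 56 give s9 = 1.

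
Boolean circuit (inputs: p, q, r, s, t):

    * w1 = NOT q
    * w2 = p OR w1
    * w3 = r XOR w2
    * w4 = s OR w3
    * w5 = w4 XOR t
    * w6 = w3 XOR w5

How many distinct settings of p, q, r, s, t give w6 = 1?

w6 = w3 XOR w5 must be 1, so w3 and w5 differ.
Enumerating the 32 input combinations, 16 give w6 = 1 and 16 give w6 = 0.

16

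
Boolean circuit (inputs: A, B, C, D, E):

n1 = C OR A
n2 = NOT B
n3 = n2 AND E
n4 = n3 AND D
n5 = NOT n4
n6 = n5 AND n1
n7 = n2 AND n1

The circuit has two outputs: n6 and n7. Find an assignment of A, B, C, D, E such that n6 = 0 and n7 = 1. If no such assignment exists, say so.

Check with A=1, B=0, C=0, D=1, E=1:
n1 = C OR A = 0 OR 1 = 1
n2 = NOT B = NOT 0 = 1
n3 = n2 AND E = 1 AND 1 = 1
n4 = n3 AND D = 1 AND 1 = 1
n5 = NOT n4 = NOT 1 = 0
n6 = n5 AND n1 = 0 AND 1 = 0
n7 = n2 AND n1 = 1 AND 1 = 1
So n6 = 0 and n7 = 1.

A=1, B=0, C=0, D=1, E=1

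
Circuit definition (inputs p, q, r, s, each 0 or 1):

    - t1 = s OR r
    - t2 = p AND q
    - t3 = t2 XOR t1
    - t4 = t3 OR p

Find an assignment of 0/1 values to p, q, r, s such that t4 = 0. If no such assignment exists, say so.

p=0 q=1 r=0 s=0

t4 = t3 OR p must be 0, so both t3 = 0 and p = 0.
t3 = t2 XOR t1 must be 0, so t2 and t1 are equal.
Check with p=0 q=1 r=0 s=0:
t1 = s OR r = 0 OR 0 = 0
t2 = p AND q = 0 AND 1 = 0
t3 = t2 XOR t1 = 0 XOR 0 = 0
t4 = t3 OR p = 0 OR 0 = 0
So t4 = 0 as required.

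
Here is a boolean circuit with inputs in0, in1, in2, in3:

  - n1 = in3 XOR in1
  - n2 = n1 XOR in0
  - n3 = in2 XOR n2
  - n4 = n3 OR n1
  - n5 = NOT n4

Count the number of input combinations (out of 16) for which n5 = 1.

n5 = NOT n4 must be 1, so n4 = 0.
n4 = n3 OR n1 must be 0, so both n3 = 0 and n1 = 0.
Satisfying assignments:
  in0=0, in1=0, in2=0, in3=0
  in0=0, in1=1, in2=0, in3=1
  in0=1, in1=0, in2=1, in3=0
  in0=1, in1=1, in2=1, in3=1

4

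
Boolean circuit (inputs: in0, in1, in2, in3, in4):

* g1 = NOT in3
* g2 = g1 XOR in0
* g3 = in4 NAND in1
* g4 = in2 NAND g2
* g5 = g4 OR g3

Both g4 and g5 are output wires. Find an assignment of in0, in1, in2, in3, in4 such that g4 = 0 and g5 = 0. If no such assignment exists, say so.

in0=1 in1=1 in2=1 in3=1 in4=1

Check with in0=1 in1=1 in2=1 in3=1 in4=1:
g1 = NOT in3 = NOT 1 = 0
g2 = g1 XOR in0 = 0 XOR 1 = 1
g3 = in4 NAND in1 = 1 NAND 1 = 0
g4 = in2 NAND g2 = 1 NAND 1 = 0
g5 = g4 OR g3 = 0 OR 0 = 0
So g4 = 0 and g5 = 0.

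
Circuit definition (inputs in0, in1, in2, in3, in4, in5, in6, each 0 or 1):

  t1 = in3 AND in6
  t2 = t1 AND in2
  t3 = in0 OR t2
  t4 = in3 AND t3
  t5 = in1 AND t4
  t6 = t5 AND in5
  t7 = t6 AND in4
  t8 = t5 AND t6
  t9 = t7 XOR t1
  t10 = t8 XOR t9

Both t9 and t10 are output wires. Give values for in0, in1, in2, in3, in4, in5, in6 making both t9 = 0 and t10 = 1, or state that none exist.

Check with in0=0 in1=1 in2=1 in3=1 in4=1 in5=1 in6=1:
t1 = in3 AND in6 = 1 AND 1 = 1
t2 = t1 AND in2 = 1 AND 1 = 1
t3 = in0 OR t2 = 0 OR 1 = 1
t4 = in3 AND t3 = 1 AND 1 = 1
t5 = in1 AND t4 = 1 AND 1 = 1
t6 = t5 AND in5 = 1 AND 1 = 1
t7 = t6 AND in4 = 1 AND 1 = 1
t8 = t5 AND t6 = 1 AND 1 = 1
t9 = t7 XOR t1 = 1 XOR 1 = 0
t10 = t8 XOR t9 = 1 XOR 0 = 1
So t9 = 0 and t10 = 1.

in0=0 in1=1 in2=1 in3=1 in4=1 in5=1 in6=1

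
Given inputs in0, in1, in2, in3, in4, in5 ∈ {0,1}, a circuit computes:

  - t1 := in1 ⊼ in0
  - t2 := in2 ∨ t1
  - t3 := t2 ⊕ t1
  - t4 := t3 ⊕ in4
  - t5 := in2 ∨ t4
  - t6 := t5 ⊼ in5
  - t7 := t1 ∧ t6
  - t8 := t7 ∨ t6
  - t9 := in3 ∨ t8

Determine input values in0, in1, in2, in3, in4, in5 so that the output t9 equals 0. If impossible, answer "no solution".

t9 = in3 ∨ t8 must be 0, so both in3 = 0 and t8 = 0.
Check with in0=1 in1=0 in2=1 in3=0 in4=0 in5=1:
t1 = in1 ⊼ in0 = 0 ⊼ 1 = 1
t2 = in2 ∨ t1 = 1 ∨ 1 = 1
t3 = t2 ⊕ t1 = 1 ⊕ 1 = 0
t4 = t3 ⊕ in4 = 0 ⊕ 0 = 0
t5 = in2 ∨ t4 = 1 ∨ 0 = 1
t6 = t5 ⊼ in5 = 1 ⊼ 1 = 0
t7 = t1 ∧ t6 = 1 ∧ 0 = 0
t8 = t7 ∨ t6 = 0 ∨ 0 = 0
t9 = in3 ∨ t8 = 0 ∨ 0 = 0
So t9 = 0 as required.

in0=1 in1=0 in2=1 in3=0 in4=0 in5=1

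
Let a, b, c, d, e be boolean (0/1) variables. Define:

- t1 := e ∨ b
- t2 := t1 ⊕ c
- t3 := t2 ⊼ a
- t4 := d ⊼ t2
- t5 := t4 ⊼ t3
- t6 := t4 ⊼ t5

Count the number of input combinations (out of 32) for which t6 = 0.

t6 = t4 ⊼ t5 must be 0, so both t4 = 1 and t5 = 1.
Satisfying assignments:
  a=1, b=0, c=0, d=0, e=1
  a=1, b=0, c=1, d=0, e=0
  a=1, b=1, c=0, d=0, e=0
  a=1, b=1, c=0, d=0, e=1

4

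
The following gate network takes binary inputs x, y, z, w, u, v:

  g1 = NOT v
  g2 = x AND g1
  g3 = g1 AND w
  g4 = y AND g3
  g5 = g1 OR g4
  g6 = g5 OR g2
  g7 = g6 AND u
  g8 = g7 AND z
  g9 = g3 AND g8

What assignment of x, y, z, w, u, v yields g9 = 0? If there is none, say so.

g9 = g3 AND g8 must be 0, so at least one of g3, g8 is 0.
Check with x=0, y=0, z=0, w=0, u=1, v=1:
g1 = NOT v = NOT 1 = 0
g2 = x AND g1 = 0 AND 0 = 0
g3 = g1 AND w = 0 AND 0 = 0
g4 = y AND g3 = 0 AND 0 = 0
g5 = g1 OR g4 = 0 OR 0 = 0
g6 = g5 OR g2 = 0 OR 0 = 0
g7 = g6 AND u = 0 AND 1 = 0
g8 = g7 AND z = 0 AND 0 = 0
g9 = g3 AND g8 = 0 AND 0 = 0
So g9 = 0 as required.

x=0, y=0, z=0, w=0, u=1, v=1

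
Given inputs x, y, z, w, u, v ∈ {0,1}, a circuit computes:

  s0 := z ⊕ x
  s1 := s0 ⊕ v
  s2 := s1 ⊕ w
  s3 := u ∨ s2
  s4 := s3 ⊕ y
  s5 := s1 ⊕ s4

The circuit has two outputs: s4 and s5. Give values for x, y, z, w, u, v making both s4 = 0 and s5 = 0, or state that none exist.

x=0, y=1, z=0, w=1, u=1, v=0

Check with x=0, y=1, z=0, w=1, u=1, v=0:
s0 = z ⊕ x = 0 ⊕ 0 = 0
s1 = s0 ⊕ v = 0 ⊕ 0 = 0
s2 = s1 ⊕ w = 0 ⊕ 1 = 1
s3 = u ∨ s2 = 1 ∨ 1 = 1
s4 = s3 ⊕ y = 1 ⊕ 1 = 0
s5 = s1 ⊕ s4 = 0 ⊕ 0 = 0
So s4 = 0 and s5 = 0.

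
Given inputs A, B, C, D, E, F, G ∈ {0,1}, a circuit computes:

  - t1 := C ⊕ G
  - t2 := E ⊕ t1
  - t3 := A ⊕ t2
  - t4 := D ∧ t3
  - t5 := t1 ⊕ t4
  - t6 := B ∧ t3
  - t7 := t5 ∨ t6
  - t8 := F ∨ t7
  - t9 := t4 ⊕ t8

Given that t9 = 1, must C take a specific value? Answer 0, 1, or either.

Both values of C occur among assignments with t9 = 1:
  C=0: A=0, B=0, C=0, D=0, E=0, F=0, G=1
  C=1: A=0, B=0, C=1, D=0, E=0, F=0, G=0

either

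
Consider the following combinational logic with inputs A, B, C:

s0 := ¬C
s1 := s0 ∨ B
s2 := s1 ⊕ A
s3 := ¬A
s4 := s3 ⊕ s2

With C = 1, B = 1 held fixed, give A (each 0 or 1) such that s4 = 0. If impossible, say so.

s4 = s3 ⊕ s2 must be 0, so s3 and s2 are equal.
Check with C = 1, B = 1 and A=0:
s0 = ¬C = ¬1 = 0
s1 = s0 ∨ B = 0 ∨ 1 = 1
s2 = s1 ⊕ A = 1 ⊕ 0 = 1
s3 = ¬A = ¬0 = 1
s4 = s3 ⊕ s2 = 1 ⊕ 1 = 0
So s4 = 0.

A=0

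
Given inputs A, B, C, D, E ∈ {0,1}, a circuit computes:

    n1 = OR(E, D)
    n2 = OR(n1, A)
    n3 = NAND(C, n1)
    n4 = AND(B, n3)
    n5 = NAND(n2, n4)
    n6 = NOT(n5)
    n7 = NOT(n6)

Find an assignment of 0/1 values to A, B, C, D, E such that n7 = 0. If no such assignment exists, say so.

n7 = NOT(n6) must be 0, so n6 = 1.
n6 = NOT(n5) must be 1, so n5 = 0.
Check with A=0, B=1, C=0, D=1, E=1:
n1 = OR(E, D) = OR(1, 1) = 1
n2 = OR(n1, A) = OR(1, 0) = 1
n3 = NAND(C, n1) = NAND(0, 1) = 1
n4 = AND(B, n3) = AND(1, 1) = 1
n5 = NAND(n2, n4) = NAND(1, 1) = 0
n6 = NOT(n5) = NOT 0 = 1
n7 = NOT(n6) = NOT 1 = 0
So n7 = 0 as required.

A=0, B=1, C=0, D=1, E=1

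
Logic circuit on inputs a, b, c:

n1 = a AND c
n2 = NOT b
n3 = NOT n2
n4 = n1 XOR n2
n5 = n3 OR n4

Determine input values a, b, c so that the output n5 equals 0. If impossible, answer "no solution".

a=1, b=0, c=1

Check with a=1, b=0, c=1:
n1 = a AND c = 1 AND 1 = 1
n2 = NOT b = NOT 0 = 1
n3 = NOT n2 = NOT 1 = 0
n4 = n1 XOR n2 = 1 XOR 1 = 0
n5 = n3 OR n4 = 0 OR 0 = 0
So n5 = 0 as required.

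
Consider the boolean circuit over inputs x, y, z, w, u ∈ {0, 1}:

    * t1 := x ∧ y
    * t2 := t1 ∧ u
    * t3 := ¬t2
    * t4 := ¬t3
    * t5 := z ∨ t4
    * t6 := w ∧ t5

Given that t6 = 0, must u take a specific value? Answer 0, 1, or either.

either

Both values of u occur among assignments with t6 = 0:
  u=0: x=0, y=0, z=0, w=0, u=0
  u=1: x=0, y=0, z=0, w=0, u=1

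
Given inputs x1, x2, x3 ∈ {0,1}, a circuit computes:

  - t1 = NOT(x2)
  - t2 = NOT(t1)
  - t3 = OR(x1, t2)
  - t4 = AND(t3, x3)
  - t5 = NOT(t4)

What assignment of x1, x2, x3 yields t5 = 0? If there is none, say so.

x1=0 x2=1 x3=1

Check with x1=0 x2=1 x3=1:
t1 = NOT(x2) = NOT 1 = 0
t2 = NOT(t1) = NOT 0 = 1
t3 = OR(x1, t2) = OR(0, 1) = 1
t4 = AND(t3, x3) = AND(1, 1) = 1
t5 = NOT(t4) = NOT 1 = 0
So t5 = 0 as required.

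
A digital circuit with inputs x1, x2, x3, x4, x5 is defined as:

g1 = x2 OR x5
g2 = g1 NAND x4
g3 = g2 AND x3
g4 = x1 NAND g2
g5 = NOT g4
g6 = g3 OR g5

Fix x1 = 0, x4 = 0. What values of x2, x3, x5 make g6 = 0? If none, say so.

x2=1, x3=0, x5=0

g6 = g3 OR g5 must be 0, so both g3 = 0 and g5 = 0.
Check with x1 = 0, x4 = 0 and x2=1, x3=0, x5=0:
g1 = x2 OR x5 = 1 OR 0 = 1
g2 = g1 NAND x4 = 1 NAND 0 = 1
g3 = g2 AND x3 = 1 AND 0 = 0
g4 = x1 NAND g2 = 0 NAND 1 = 1
g5 = NOT g4 = NOT 1 = 0
g6 = g3 OR g5 = 0 OR 0 = 0
So g6 = 0.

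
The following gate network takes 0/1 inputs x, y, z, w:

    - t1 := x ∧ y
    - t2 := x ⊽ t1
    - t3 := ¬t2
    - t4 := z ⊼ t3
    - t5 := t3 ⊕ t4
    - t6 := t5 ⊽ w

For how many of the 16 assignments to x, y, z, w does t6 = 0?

14

t6 = t5 ⊽ w must be 0, so at least one of t5, w is 1.
Enumerating the 16 input combinations, 14 give t6 = 0 and 2 give t6 = 1.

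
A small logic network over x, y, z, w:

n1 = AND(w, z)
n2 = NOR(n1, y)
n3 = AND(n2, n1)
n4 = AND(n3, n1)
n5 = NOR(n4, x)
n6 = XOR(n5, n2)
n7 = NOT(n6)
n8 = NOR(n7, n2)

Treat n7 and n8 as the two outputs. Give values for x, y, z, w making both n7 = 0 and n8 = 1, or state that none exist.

x=0 y=0 z=1 w=1

Check with x=0 y=0 z=1 w=1:
n1 = AND(w, z) = AND(1, 1) = 1
n2 = NOR(n1, y) = NOR(1, 0) = 0
n3 = AND(n2, n1) = AND(0, 1) = 0
n4 = AND(n3, n1) = AND(0, 1) = 0
n5 = NOR(n4, x) = NOR(0, 0) = 1
n6 = XOR(n5, n2) = XOR(1, 0) = 1
n7 = NOT(n6) = NOT 1 = 0
n8 = NOR(n7, n2) = NOR(0, 0) = 1
So n7 = 0 and n8 = 1.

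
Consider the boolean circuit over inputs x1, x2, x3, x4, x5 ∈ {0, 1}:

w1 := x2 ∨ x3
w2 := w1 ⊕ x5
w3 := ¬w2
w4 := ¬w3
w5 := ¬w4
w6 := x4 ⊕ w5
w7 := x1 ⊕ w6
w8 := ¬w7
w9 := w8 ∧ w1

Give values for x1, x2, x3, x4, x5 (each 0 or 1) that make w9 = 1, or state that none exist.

x1=1 x2=1 x3=1 x4=1 x5=0

w9 = w8 ∧ w1 must be 1, so both w8 = 1 and w1 = 1.
w8 = ¬w7 must be 1, so w7 = 0.
w1 = x2 ∨ x3 must be 1, so at least one of x2, x3 is 1.
Check with x1=1 x2=1 x3=1 x4=1 x5=0:
w1 = x2 ∨ x3 = 1 ∨ 1 = 1
w2 = w1 ⊕ x5 = 1 ⊕ 0 = 1
w3 = ¬w2 = ¬1 = 0
w4 = ¬w3 = ¬0 = 1
w5 = ¬w4 = ¬1 = 0
w6 = x4 ⊕ w5 = 1 ⊕ 0 = 1
w7 = x1 ⊕ w6 = 1 ⊕ 1 = 0
w8 = ¬w7 = ¬0 = 1
w9 = w8 ∧ w1 = 1 ∧ 1 = 1
So w9 = 1 as required.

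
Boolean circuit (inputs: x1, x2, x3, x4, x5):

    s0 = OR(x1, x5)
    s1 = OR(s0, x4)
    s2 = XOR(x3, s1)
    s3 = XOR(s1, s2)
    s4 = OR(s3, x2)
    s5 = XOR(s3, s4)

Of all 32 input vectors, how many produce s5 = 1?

8

s5 = XOR(s3, s4) must be 1, so s3 and s4 differ.
Enumerating the 32 input combinations, 8 give s5 = 1 and 24 give s5 = 0.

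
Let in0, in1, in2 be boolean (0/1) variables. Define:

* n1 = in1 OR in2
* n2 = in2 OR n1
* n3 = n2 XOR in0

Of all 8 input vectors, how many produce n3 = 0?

4

n3 = n2 XOR in0 must be 0, so n2 and in0 are equal.
Satisfying assignments:
  in0=0, in1=0, in2=0
  in0=1, in1=0, in2=1
  in0=1, in1=1, in2=0
  in0=1, in1=1, in2=1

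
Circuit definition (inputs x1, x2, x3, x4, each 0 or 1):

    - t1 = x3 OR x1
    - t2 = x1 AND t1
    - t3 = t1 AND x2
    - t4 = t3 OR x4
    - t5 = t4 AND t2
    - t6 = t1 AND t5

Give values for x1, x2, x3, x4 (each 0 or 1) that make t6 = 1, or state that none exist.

Check with x1=1, x2=1, x3=0, x4=1:
t1 = x3 OR x1 = 0 OR 1 = 1
t2 = x1 AND t1 = 1 AND 1 = 1
t3 = t1 AND x2 = 1 AND 1 = 1
t4 = t3 OR x4 = 1 OR 1 = 1
t5 = t4 AND t2 = 1 AND 1 = 1
t6 = t1 AND t5 = 1 AND 1 = 1
So t6 = 1 as required.

x1=1, x2=1, x3=0, x4=1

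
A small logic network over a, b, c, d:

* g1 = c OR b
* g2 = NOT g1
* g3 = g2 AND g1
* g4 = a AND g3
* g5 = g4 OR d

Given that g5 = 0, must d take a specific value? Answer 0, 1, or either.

0

g5 = g4 OR d must be 0, so both g4 = 0 and d = 0.
g4 = a AND g3 must be 0, so at least one of a, g3 is 0.
Every assignment with g5 = 0 has d = 0; there are 8 such assignment(s).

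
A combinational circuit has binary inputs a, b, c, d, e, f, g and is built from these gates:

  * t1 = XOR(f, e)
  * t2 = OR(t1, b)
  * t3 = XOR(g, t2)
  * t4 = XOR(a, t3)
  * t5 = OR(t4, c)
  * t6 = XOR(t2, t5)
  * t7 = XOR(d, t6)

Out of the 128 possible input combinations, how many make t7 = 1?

64

t7 = XOR(d, t6) must be 1, so d and t6 differ.
Enumerating the 128 input combinations, 64 give t7 = 1 and 64 give t7 = 0.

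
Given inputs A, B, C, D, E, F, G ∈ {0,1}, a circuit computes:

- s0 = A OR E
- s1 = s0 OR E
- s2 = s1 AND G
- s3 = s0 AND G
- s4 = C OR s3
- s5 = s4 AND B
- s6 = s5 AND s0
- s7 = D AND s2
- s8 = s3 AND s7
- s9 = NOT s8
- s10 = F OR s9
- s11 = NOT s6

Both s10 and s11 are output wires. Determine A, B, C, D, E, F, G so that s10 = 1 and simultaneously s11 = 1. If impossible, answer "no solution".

Check with A=1, B=1, C=0, D=1, E=1, F=1, G=0:
s0 = A OR E = 1 OR 1 = 1
s1 = s0 OR E = 1 OR 1 = 1
s2 = s1 AND G = 1 AND 0 = 0
s3 = s0 AND G = 1 AND 0 = 0
s4 = C OR s3 = 0 OR 0 = 0
s5 = s4 AND B = 0 AND 1 = 0
s6 = s5 AND s0 = 0 AND 1 = 0
s7 = D AND s2 = 1 AND 0 = 0
s8 = s3 AND s7 = 0 AND 0 = 0
s9 = NOT s8 = NOT 0 = 1
s10 = F OR s9 = 1 OR 1 = 1
s11 = NOT s6 = NOT 0 = 1
So s10 = 1 and s11 = 1.

A=1, B=1, C=0, D=1, E=1, F=1, G=0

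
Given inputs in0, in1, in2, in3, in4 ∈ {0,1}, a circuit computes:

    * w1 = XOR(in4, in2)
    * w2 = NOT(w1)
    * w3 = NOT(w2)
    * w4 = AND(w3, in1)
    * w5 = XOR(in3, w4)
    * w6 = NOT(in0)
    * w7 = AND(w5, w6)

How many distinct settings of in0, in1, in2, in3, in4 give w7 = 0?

w7 = AND(w5, w6) must be 0, so at least one of w5, w6 is 0.
Enumerating the 32 input combinations, 24 give w7 = 0 and 8 give w7 = 1.

24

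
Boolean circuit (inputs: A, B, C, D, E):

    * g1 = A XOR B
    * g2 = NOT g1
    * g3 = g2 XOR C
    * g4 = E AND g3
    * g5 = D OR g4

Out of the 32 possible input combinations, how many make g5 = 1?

20

g5 = D OR g4 must be 1, so at least one of D, g4 is 1.
Enumerating the 32 input combinations, 20 give g5 = 1 and 12 give g5 = 0.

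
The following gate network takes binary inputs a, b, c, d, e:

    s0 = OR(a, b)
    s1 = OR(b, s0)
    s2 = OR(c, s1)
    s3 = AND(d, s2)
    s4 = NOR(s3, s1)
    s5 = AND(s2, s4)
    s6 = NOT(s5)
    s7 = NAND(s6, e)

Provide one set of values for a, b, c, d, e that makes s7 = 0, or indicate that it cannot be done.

s7 = NAND(s6, e) must be 0, so both s6 = 1 and e = 1.
s6 = NOT(s5) must be 1, so s5 = 0.
s5 = AND(s2, s4) must be 0, so at least one of s2, s4 is 0.
Check with a=0, b=0, c=0, d=0, e=1:
s0 = OR(a, b) = OR(0, 0) = 0
s1 = OR(b, s0) = OR(0, 0) = 0
s2 = OR(c, s1) = OR(0, 0) = 0
s3 = AND(d, s2) = AND(0, 0) = 0
s4 = NOR(s3, s1) = NOR(0, 0) = 1
s5 = AND(s2, s4) = AND(0, 1) = 0
s6 = NOT(s5) = NOT 0 = 1
s7 = NAND(s6, e) = NAND(1, 1) = 0
So s7 = 0 as required.

a=0, b=0, c=0, d=0, e=1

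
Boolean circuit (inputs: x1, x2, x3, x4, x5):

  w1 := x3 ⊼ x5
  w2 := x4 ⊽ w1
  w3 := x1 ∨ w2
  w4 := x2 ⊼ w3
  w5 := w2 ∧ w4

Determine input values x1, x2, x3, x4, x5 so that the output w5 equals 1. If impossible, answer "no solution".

x1=1, x2=0, x3=1, x4=0, x5=1

w5 = w2 ∧ w4 must be 1, so both w2 = 1 and w4 = 1.
Check with x1=1, x2=0, x3=1, x4=0, x5=1:
w1 = x3 ⊼ x5 = 1 ⊼ 1 = 0
w2 = x4 ⊽ w1 = 0 ⊽ 0 = 1
w3 = x1 ∨ w2 = 1 ∨ 1 = 1
w4 = x2 ⊼ w3 = 0 ⊼ 1 = 1
w5 = w2 ∧ w4 = 1 ∧ 1 = 1
So w5 = 1 as required.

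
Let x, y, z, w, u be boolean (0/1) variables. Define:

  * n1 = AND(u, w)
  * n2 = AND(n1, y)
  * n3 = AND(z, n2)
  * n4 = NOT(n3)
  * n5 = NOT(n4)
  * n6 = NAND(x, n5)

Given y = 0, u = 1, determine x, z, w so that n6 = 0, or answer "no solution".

no solution exists

With y = 0, u = 1 fixed, none of the 8 settings of x, z, w give n6 = 0.
For example, with x=0, z=1, w=1:
n1 = AND(u, w) = AND(1, 1) = 1
n2 = AND(n1, y) = AND(1, 0) = 0
n3 = AND(z, n2) = AND(1, 0) = 0
n4 = NOT(n3) = NOT 0 = 1
n5 = NOT(n4) = NOT 1 = 0
n6 = NAND(x, n5) = NAND(0, 0) = 1
giving n6 = 1 ≠ 0.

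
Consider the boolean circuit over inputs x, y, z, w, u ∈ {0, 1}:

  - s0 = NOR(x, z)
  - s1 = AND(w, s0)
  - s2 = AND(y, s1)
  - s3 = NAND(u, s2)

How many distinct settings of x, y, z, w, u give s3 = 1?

31

s3 = NAND(u, s2) must be 1, so at least one of u, s2 is 0.
Enumerating the 32 input combinations, 31 give s3 = 1 and 1 give s3 = 0.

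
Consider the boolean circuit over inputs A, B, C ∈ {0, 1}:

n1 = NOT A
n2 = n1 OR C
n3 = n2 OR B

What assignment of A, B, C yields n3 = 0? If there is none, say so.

n3 = n2 OR B must be 0, so both n2 = 0 and B = 0.
n2 = n1 OR C must be 0, so both n1 = 0 and C = 0.
n1 = NOT A must be 0, so A = 1.
Check with A=1, B=0, C=0:
n1 = NOT A = NOT 1 = 0
n2 = n1 OR C = 0 OR 0 = 0
n3 = n2 OR B = 0 OR 0 = 0
So n3 = 0 as required.

A=1, B=0, C=0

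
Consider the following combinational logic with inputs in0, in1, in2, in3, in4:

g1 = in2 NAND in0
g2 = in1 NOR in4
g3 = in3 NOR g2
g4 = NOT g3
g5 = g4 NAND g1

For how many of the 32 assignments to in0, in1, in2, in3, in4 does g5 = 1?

17

g5 = g4 NAND g1 must be 1, so at least one of g4, g1 is 0.
Enumerating the 32 input combinations, 17 give g5 = 1 and 15 give g5 = 0.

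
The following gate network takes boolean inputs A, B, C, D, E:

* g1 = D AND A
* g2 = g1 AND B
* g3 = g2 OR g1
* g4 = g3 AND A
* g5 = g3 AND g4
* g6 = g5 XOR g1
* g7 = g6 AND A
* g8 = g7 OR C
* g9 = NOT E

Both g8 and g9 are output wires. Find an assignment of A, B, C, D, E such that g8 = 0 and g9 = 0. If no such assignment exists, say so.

A=1, B=1, C=0, D=1, E=1

Check with A=1, B=1, C=0, D=1, E=1:
g1 = D AND A = 1 AND 1 = 1
g2 = g1 AND B = 1 AND 1 = 1
g3 = g2 OR g1 = 1 OR 1 = 1
g4 = g3 AND A = 1 AND 1 = 1
g5 = g3 AND g4 = 1 AND 1 = 1
g6 = g5 XOR g1 = 1 XOR 1 = 0
g7 = g6 AND A = 0 AND 1 = 0
g8 = g7 OR C = 0 OR 0 = 0
g9 = NOT E = NOT 1 = 0
So g8 = 0 and g9 = 0.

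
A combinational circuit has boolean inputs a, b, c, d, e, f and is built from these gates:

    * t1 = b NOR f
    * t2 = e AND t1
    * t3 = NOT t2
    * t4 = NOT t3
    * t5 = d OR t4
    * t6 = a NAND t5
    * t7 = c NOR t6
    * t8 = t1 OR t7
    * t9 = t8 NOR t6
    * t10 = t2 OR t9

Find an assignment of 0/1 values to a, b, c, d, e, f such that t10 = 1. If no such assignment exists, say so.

a=1, b=0, c=0, d=1, e=1, f=0

Check with a=1, b=0, c=0, d=1, e=1, f=0:
t1 = b NOR f = 0 NOR 0 = 1
t2 = e AND t1 = 1 AND 1 = 1
t3 = NOT t2 = NOT 1 = 0
t4 = NOT t3 = NOT 0 = 1
t5 = d OR t4 = 1 OR 1 = 1
t6 = a NAND t5 = 1 NAND 1 = 0
t7 = c NOR t6 = 0 NOR 0 = 1
t8 = t1 OR t7 = 1 OR 1 = 1
t9 = t8 NOR t6 = 1 NOR 0 = 0
t10 = t2 OR t9 = 1 OR 0 = 1
So t10 = 1 as required.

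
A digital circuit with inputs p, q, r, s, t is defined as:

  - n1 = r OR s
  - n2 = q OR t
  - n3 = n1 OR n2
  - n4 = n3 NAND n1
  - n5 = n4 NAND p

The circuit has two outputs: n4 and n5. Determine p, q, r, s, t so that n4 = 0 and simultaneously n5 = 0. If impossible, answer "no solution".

Across all 32 input combinations, none give both n4 = 0 and n5 = 0.

no solution exists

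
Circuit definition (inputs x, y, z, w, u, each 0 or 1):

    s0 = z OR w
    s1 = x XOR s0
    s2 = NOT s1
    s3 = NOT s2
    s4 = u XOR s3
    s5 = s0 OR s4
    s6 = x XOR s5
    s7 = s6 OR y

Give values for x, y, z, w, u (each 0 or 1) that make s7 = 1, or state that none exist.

x=0, y=1, z=1, w=0, u=0

s7 = s6 OR y must be 1, so at least one of s6, y is 1.
Check with x=0, y=1, z=1, w=0, u=0:
s0 = z OR w = 1 OR 0 = 1
s1 = x XOR s0 = 0 XOR 1 = 1
s2 = NOT s1 = NOT 1 = 0
s3 = NOT s2 = NOT 0 = 1
s4 = u XOR s3 = 0 XOR 1 = 1
s5 = s0 OR s4 = 1 OR 1 = 1
s6 = x XOR s5 = 0 XOR 1 = 1
s7 = s6 OR y = 1 OR 1 = 1
So s7 = 1 as required.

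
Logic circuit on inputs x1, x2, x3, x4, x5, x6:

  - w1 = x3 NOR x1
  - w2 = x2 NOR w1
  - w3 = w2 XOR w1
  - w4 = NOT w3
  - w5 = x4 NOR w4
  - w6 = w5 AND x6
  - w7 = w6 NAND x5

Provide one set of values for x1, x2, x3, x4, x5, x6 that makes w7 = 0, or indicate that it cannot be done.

x1=1, x2=0, x3=0, x4=0, x5=1, x6=1

w7 = w6 NAND x5 must be 0, so both w6 = 1 and x5 = 1.
w6 = w5 AND x6 must be 1, so both w5 = 1 and x6 = 1.
Check with x1=1, x2=0, x3=0, x4=0, x5=1, x6=1:
w1 = x3 NOR x1 = 0 NOR 1 = 0
w2 = x2 NOR w1 = 0 NOR 0 = 1
w3 = w2 XOR w1 = 1 XOR 0 = 1
w4 = NOT w3 = NOT 1 = 0
w5 = x4 NOR w4 = 0 NOR 0 = 1
w6 = w5 AND x6 = 1 AND 1 = 1
w7 = w6 NAND x5 = 1 NAND 1 = 0
So w7 = 0 as required.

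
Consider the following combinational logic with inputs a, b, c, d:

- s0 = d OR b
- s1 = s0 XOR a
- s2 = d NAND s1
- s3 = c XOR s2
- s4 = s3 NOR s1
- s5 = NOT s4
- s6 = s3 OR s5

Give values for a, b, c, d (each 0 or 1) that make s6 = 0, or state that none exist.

a=1, b=1, c=1, d=0

s6 = s3 OR s5 must be 0, so both s3 = 0 and s5 = 0.
s3 = c XOR s2 must be 0, so c and s2 are equal.
s5 = NOT s4 must be 0, so s4 = 1.
Check with a=1, b=1, c=1, d=0:
s0 = d OR b = 0 OR 1 = 1
s1 = s0 XOR a = 1 XOR 1 = 0
s2 = d NAND s1 = 0 NAND 0 = 1
s3 = c XOR s2 = 1 XOR 1 = 0
s4 = s3 NOR s1 = 0 NOR 0 = 1
s5 = NOT s4 = NOT 1 = 0
s6 = s3 OR s5 = 0 OR 0 = 0
So s6 = 0 as required.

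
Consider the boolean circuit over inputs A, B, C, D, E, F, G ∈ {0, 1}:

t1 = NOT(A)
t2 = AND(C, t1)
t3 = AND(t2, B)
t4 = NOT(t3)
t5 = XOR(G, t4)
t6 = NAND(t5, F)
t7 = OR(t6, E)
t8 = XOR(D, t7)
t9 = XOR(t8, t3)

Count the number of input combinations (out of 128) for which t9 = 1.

t9 = XOR(t8, t3) must be 1, so t8 and t3 differ.
Enumerating the 128 input combinations, 64 give t9 = 1 and 64 give t9 = 0.

64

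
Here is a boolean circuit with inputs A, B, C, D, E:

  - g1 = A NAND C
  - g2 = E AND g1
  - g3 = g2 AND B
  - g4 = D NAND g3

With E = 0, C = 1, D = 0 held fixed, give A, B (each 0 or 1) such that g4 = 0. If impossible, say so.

With E = 0, C = 1, D = 0 fixed, none of the 4 settings of A, B give g4 = 0.
For example, with A=0, B=0:
g1 = A NAND C = 0 NAND 1 = 1
g2 = E AND g1 = 0 AND 1 = 0
g3 = g2 AND B = 0 AND 0 = 0
g4 = D NAND g3 = 0 NAND 0 = 1
giving g4 = 1 ≠ 0.

no solution exists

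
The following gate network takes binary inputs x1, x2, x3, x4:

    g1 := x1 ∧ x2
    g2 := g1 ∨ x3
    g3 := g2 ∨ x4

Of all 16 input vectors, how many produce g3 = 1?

g3 = g2 ∨ x4 must be 1, so at least one of g2, x4 is 1.
Enumerating the 16 input combinations, 13 give g3 = 1 and 3 give g3 = 0.

13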